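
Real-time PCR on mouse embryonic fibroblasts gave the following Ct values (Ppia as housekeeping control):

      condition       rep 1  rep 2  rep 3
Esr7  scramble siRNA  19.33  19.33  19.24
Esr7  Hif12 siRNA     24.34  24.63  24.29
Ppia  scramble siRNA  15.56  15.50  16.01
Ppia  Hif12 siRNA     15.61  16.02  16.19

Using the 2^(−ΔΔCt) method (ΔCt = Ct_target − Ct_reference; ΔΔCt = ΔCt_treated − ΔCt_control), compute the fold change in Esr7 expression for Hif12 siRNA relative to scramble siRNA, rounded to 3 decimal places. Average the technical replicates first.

0.034

Mean Ct: Esr7 scramble siRNA 19.300; Esr7 Hif12 siRNA 24.420; Ppia scramble siRNA 15.690; Ppia Hif12 siRNA 15.940
ΔCt(scramble siRNA) = 19.300 − 15.690 = 3.610
ΔCt(Hif12 siRNA) = 24.420 − 15.940 = 8.480
ΔΔCt = 8.480 − 3.610 = 4.870
Fold change = 2^(−4.870) = 0.0342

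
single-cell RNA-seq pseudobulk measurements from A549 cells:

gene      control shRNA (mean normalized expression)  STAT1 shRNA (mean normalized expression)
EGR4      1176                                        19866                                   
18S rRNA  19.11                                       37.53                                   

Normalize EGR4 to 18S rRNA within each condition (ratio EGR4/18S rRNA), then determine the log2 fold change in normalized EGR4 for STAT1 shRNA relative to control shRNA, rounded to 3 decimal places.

3.105

EGR4/18S rRNA (control shRNA) = 1176 / 19.11 = 61.538
EGR4/18S rRNA (STAT1 shRNA) = 19866 / 37.53 = 529.34
Fold change = 529.34 / 61.538 = 8.6017
log2(8.6017) = 3.1046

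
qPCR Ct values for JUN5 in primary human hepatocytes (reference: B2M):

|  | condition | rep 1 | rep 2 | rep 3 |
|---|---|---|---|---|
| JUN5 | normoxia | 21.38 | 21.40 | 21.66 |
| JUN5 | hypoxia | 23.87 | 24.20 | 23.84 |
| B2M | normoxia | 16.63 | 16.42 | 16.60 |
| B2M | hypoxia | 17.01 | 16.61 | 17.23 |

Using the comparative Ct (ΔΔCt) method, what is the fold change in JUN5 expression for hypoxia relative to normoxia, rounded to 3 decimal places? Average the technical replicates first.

Mean Ct: JUN5 normoxia 21.480; JUN5 hypoxia 23.970; B2M normoxia 16.550; B2M hypoxia 16.950
ΔCt(normoxia) = 21.480 − 16.550 = 4.930
ΔCt(hypoxia) = 23.970 − 16.950 = 7.020
ΔΔCt = 7.020 − 4.930 = 2.090
Fold change = 2^(−2.090) = 0.2349

0.235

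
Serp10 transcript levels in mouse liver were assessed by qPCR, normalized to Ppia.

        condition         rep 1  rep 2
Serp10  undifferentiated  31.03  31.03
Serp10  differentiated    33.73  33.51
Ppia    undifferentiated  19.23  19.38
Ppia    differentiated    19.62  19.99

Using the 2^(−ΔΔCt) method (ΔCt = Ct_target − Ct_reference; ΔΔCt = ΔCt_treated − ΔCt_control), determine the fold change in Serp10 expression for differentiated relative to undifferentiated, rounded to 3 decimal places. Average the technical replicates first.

Mean Ct: Serp10 undifferentiated 31.030; Serp10 differentiated 33.620; Ppia undifferentiated 19.305; Ppia differentiated 19.805
ΔCt(undifferentiated) = 31.030 − 19.305 = 11.725
ΔCt(differentiated) = 33.620 − 19.805 = 13.815
ΔΔCt = 13.815 − 11.725 = 2.090
Fold change = 2^(−2.090) = 0.2349

0.235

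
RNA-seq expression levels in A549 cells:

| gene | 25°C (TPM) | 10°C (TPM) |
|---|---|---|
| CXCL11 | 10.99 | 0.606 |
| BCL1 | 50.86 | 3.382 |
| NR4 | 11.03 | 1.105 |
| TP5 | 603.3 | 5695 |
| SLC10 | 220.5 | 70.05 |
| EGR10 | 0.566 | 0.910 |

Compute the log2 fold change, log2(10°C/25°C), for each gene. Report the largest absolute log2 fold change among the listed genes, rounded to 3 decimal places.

log2(0.606/10.99) = -4.181  (CXCL11)
log2(3.382/50.86) = -3.911  (BCL1)
log2(1.105/11.03) = -3.319  (NR4)
log2(5695/603.3) = 3.239  (TP5)
log2(70.05/220.5) = -1.654  (SLC10)
log2(0.910/0.566) = 0.685  (EGR10)
The largest magnitude belongs to CXCL11.

4.181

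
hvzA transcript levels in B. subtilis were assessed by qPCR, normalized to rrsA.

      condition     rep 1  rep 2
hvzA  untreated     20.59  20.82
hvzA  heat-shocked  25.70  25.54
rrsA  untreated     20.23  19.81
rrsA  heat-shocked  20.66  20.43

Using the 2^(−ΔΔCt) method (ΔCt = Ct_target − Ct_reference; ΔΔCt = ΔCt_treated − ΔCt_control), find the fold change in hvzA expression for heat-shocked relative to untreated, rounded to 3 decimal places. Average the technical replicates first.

Mean Ct: hvzA untreated 20.705; hvzA heat-shocked 25.620; rrsA untreated 20.020; rrsA heat-shocked 20.545
ΔCt(untreated) = 20.705 − 20.020 = 0.685
ΔCt(heat-shocked) = 25.620 − 20.545 = 5.075
ΔΔCt = 5.075 − 0.685 = 4.390
Fold change = 2^(−4.390) = 0.0477

0.048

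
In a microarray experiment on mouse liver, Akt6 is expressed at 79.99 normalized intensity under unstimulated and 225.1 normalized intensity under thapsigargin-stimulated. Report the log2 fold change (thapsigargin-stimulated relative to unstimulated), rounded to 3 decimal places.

Fold change = 225.1 / 79.99 = 2.8141
log2(2.8141) = 1.4927

1.493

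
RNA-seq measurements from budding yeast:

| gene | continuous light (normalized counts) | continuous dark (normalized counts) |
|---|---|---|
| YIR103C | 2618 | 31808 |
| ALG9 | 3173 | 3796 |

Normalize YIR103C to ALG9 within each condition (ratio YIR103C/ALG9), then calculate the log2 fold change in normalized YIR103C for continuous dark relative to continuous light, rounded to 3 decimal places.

3.344

YIR103C/ALG9 (continuous light) = 2618 / 3173 = 0.82509
YIR103C/ALG9 (continuous dark) = 31808 / 3796 = 8.3793
Fold change = 8.3793 / 0.82509 = 10.1557
log2(10.1557) = 3.3442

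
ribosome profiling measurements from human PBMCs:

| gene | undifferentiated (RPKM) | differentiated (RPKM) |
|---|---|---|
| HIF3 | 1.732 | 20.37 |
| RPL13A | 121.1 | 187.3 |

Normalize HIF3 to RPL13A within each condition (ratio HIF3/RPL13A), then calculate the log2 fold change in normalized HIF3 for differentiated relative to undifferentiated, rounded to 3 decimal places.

HIF3/RPL13A (undifferentiated) = 1.732 / 121.1 = 0.014302
HIF3/RPL13A (differentiated) = 20.37 / 187.3 = 0.10876
Fold change = 0.10876 / 0.014302 = 7.6041
log2(7.6041) = 2.9268

2.927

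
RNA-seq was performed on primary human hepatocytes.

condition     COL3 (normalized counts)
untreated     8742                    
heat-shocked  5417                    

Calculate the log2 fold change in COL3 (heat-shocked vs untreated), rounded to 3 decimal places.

Fold change = 5417 / 8742 = 0.6197
log2(0.6197) = -0.6905

-0.690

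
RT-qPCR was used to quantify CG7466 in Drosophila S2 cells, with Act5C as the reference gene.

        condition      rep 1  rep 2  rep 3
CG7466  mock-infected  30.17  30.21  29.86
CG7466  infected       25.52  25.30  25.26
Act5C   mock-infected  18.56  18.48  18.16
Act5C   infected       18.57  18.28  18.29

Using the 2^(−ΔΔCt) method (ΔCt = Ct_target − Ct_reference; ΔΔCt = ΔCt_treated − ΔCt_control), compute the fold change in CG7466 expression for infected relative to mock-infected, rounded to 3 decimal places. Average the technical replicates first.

Mean Ct: CG7466 mock-infected 30.080; CG7466 infected 25.360; Act5C mock-infected 18.400; Act5C infected 18.380
ΔCt(mock-infected) = 30.080 − 18.400 = 11.680
ΔCt(infected) = 25.360 − 18.380 = 6.980
ΔΔCt = 6.980 − 11.680 = -4.700
Fold change = 2^(−(-4.700)) = 2^4.700 = 25.9921

25.992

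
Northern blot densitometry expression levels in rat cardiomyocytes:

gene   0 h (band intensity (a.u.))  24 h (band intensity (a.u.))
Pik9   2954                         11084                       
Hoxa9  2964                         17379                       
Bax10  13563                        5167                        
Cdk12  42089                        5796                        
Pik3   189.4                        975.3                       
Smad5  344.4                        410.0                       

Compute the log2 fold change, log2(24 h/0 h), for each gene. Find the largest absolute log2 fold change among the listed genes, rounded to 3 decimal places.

log2(11084/2954) = 1.908  (Pik9)
log2(17379/2964) = 2.552  (Hoxa9)
log2(5167/13563) = -1.392  (Bax10)
log2(5796/42089) = -2.860  (Cdk12)
log2(975.3/189.4) = 2.364  (Pik3)
log2(410.0/344.4) = 0.252  (Smad5)
The largest magnitude belongs to Cdk12.

2.860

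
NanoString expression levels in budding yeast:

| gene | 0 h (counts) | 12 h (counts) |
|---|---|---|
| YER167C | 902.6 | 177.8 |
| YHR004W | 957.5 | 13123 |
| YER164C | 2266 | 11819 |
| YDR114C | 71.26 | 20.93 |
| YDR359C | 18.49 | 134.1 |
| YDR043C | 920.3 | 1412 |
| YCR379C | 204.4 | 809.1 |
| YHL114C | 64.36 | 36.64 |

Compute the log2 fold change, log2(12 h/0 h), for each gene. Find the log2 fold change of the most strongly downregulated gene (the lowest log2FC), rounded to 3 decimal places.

log2(177.8/902.6) = -2.344  (YER167C)
log2(13123/957.5) = 3.777  (YHR004W)
log2(11819/2266) = 2.383  (YER164C)
log2(20.93/71.26) = -1.768  (YDR114C)
log2(134.1/18.49) = 2.858  (YDR359C)
log2(1412/920.3) = 0.618  (YDR043C)
log2(809.1/204.4) = 1.985  (YCR379C)
log2(36.64/64.36) = -0.813  (YHL114C)
YER167C is most strongly downregulated.

-2.344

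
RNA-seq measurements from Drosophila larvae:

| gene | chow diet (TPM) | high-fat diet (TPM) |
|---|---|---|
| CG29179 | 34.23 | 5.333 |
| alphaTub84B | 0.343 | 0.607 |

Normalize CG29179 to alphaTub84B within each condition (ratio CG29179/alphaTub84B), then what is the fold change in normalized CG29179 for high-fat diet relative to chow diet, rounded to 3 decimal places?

0.088

CG29179/alphaTub84B (chow diet) = 34.23 / 0.343 = 99.796
CG29179/alphaTub84B (high-fat diet) = 5.333 / 0.607 = 8.7858
Fold change = 8.7858 / 99.796 = 0.0880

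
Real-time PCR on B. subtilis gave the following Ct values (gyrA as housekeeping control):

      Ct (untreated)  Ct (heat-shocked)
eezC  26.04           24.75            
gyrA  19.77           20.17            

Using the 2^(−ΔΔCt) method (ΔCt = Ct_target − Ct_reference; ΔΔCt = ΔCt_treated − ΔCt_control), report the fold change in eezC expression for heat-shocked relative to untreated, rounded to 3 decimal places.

ΔCt(untreated) = 26.040 − 19.770 = 6.270
ΔCt(heat-shocked) = 24.750 − 20.170 = 4.580
ΔΔCt = 4.580 − 6.270 = -1.690
Fold change = 2^(−(-1.690)) = 2^1.690 = 3.2266

3.227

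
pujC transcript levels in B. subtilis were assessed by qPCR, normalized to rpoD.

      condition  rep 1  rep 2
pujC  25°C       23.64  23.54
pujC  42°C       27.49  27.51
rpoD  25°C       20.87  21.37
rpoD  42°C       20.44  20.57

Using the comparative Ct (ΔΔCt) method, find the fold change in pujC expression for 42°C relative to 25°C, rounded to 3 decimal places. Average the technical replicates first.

Mean Ct: pujC 25°C 23.590; pujC 42°C 27.500; rpoD 25°C 21.120; rpoD 42°C 20.505
ΔCt(25°C) = 23.590 − 21.120 = 2.470
ΔCt(42°C) = 27.500 − 20.505 = 6.995
ΔΔCt = 6.995 − 2.470 = 4.525
Fold change = 2^(−4.525) = 0.0434

0.043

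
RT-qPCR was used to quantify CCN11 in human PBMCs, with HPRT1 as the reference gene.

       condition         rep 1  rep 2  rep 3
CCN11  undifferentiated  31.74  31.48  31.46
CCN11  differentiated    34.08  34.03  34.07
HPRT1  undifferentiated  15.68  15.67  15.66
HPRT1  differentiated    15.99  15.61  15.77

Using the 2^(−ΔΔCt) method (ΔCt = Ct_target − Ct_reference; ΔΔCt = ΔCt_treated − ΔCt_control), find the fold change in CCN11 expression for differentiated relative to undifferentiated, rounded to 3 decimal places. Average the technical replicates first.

0.192

Mean Ct: CCN11 undifferentiated 31.560; CCN11 differentiated 34.060; HPRT1 undifferentiated 15.670; HPRT1 differentiated 15.790
ΔCt(undifferentiated) = 31.560 − 15.670 = 15.890
ΔCt(differentiated) = 34.060 − 15.790 = 18.270
ΔΔCt = 18.270 − 15.890 = 2.380
Fold change = 2^(−2.380) = 0.1921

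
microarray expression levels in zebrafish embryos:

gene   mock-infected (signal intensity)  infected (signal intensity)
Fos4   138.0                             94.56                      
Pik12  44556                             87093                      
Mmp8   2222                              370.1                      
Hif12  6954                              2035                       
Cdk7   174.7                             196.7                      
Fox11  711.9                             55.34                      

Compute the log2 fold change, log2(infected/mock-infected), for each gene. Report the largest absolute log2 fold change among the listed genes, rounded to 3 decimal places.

log2(94.56/138.0) = -0.545  (Fos4)
log2(87093/44556) = 0.967  (Pik12)
log2(370.1/2222) = -2.586  (Mmp8)
log2(2035/6954) = -1.773  (Hif12)
log2(196.7/174.7) = 0.171  (Cdk7)
log2(55.34/711.9) = -3.685  (Fox11)
The largest magnitude belongs to Fox11.

3.685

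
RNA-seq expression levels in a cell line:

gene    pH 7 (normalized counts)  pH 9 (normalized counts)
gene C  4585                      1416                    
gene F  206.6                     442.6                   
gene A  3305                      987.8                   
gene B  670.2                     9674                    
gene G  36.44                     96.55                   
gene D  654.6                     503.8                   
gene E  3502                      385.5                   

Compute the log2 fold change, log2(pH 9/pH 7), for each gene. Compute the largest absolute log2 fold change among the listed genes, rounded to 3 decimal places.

3.851

log2(1416/4585) = -1.695  (gene C)
log2(442.6/206.6) = 1.099  (gene F)
log2(987.8/3305) = -1.742  (gene A)
log2(9674/670.2) = 3.851  (gene B)
log2(96.55/36.44) = 1.406  (gene G)
log2(503.8/654.6) = -0.378  (gene D)
log2(385.5/3502) = -3.183  (gene E)
The largest magnitude belongs to gene B.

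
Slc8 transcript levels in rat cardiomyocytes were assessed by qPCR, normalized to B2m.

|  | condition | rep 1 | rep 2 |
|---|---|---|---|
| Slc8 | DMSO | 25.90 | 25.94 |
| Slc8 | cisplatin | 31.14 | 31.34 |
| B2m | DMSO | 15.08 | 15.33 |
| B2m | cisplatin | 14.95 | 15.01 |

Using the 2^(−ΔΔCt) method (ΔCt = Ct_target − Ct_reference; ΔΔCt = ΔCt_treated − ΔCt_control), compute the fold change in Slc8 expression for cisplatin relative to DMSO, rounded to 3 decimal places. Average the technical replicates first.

0.021

Mean Ct: Slc8 DMSO 25.920; Slc8 cisplatin 31.240; B2m DMSO 15.205; B2m cisplatin 14.980
ΔCt(DMSO) = 25.920 − 15.205 = 10.715
ΔCt(cisplatin) = 31.240 − 14.980 = 16.260
ΔΔCt = 16.260 − 10.715 = 5.545
Fold change = 2^(−5.545) = 0.0214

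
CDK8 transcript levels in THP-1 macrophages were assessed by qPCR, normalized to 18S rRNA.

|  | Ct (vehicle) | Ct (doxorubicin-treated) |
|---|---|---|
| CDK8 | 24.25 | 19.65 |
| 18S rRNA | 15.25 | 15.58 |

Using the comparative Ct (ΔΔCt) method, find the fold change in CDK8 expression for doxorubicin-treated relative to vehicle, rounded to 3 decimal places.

ΔCt(vehicle) = 24.250 − 15.250 = 9.000
ΔCt(doxorubicin-treated) = 19.650 − 15.580 = 4.070
ΔΔCt = 4.070 − 9.000 = -4.930
Fold change = 2^(−(-4.930)) = 2^4.930 = 30.4844

30.484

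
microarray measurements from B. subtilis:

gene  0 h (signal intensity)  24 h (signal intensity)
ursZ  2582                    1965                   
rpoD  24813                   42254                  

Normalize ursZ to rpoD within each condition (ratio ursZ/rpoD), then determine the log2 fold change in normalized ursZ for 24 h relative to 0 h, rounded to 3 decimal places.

ursZ/rpoD (0 h) = 2582 / 24813 = 0.10406
ursZ/rpoD (24 h) = 1965 / 42254 = 0.046504
Fold change = 0.046504 / 0.10406 = 0.4469
log2(0.4469) = -1.1620

-1.162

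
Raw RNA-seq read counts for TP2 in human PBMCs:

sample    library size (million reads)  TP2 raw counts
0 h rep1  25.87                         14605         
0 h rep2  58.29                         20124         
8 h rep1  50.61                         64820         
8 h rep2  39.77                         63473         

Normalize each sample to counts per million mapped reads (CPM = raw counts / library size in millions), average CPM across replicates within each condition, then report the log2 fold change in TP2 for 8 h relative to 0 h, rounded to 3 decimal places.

1.661

CPM(0 h rep1) = 14605 / 25.87 = 564.5535
CPM(0 h rep2) = 20124 / 58.29 = 345.2393
CPM(8 h rep1) = 64820 / 50.61 = 1280.7746
CPM(8 h rep2) = 63473 / 39.77 = 1596.0020
mean CPM(0 h) = 454.8964; mean CPM(8 h) = 1438.3883
Fold change = 1438.3883 / 454.8964 = 3.16201
log2(3.16201) = 1.6608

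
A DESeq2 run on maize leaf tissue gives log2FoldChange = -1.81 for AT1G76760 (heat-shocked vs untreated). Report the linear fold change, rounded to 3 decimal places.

Fold change = 2^(-1.81) = 0.2852

0.285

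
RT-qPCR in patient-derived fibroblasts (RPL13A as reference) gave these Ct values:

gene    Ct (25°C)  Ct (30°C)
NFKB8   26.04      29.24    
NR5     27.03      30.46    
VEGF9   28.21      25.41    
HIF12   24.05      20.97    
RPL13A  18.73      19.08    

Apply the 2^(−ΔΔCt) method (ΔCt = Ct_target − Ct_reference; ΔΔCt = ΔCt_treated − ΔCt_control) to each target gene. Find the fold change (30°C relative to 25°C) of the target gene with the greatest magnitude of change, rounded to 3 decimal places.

NFKB8: ΔΔCt = (29.24−19.08) − (26.04−18.73) = 10.16 − 7.31 = 2.85; fold change = 2^-2.85 = 0.139
NR5: ΔΔCt = (30.46−19.08) − (27.03−18.73) = 11.38 − 8.30 = 3.08; fold change = 2^-3.08 = 0.118
VEGF9: ΔΔCt = (25.41−19.08) − (28.21−18.73) = 6.33 − 9.48 = -3.15; fold change = 2^3.15 = 8.877
HIF12: ΔΔCt = (20.97−19.08) − (24.05−18.73) = 1.89 − 5.32 = -3.43; fold change = 2^3.43 = 10.778
HIF12 has the largest |ΔΔCt| = 3.43.

10.778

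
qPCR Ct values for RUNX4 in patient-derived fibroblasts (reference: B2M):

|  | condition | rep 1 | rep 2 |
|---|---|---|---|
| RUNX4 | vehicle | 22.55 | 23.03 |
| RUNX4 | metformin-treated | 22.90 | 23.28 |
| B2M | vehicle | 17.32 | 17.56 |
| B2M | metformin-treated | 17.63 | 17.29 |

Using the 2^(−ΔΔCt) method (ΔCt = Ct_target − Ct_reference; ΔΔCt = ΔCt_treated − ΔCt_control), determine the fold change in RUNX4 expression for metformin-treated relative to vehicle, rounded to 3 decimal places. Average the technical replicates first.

Mean Ct: RUNX4 vehicle 22.790; RUNX4 metformin-treated 23.090; B2M vehicle 17.440; B2M metformin-treated 17.460
ΔCt(vehicle) = 22.790 − 17.440 = 5.350
ΔCt(metformin-treated) = 23.090 − 17.460 = 5.630
ΔΔCt = 5.630 − 5.350 = 0.280
Fold change = 2^(−0.280) = 0.8236

0.824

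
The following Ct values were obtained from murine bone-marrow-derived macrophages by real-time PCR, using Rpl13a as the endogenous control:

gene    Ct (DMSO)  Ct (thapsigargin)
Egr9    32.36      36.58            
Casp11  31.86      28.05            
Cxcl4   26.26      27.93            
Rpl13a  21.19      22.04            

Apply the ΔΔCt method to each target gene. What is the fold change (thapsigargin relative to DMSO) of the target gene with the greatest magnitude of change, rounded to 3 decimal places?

Egr9: ΔΔCt = (36.58−22.04) − (32.36−21.19) = 14.54 − 11.17 = 3.37; fold change = 2^-3.37 = 0.097
Casp11: ΔΔCt = (28.05−22.04) − (31.86−21.19) = 6.01 − 10.67 = -4.66; fold change = 2^4.66 = 25.281
Cxcl4: ΔΔCt = (27.93−22.04) − (26.26−21.19) = 5.89 − 5.07 = 0.82; fold change = 2^-0.82 = 0.566
Casp11 has the largest |ΔΔCt| = 4.66.

25.281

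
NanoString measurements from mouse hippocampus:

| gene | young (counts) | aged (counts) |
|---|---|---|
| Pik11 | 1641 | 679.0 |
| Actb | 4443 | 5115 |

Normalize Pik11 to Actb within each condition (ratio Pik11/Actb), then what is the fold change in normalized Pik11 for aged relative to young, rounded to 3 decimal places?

Pik11/Actb (young) = 1641 / 4443 = 0.36935
Pik11/Actb (aged) = 679.0 / 5115 = 0.13275
Fold change = 0.13275 / 0.36935 = 0.3594

0.359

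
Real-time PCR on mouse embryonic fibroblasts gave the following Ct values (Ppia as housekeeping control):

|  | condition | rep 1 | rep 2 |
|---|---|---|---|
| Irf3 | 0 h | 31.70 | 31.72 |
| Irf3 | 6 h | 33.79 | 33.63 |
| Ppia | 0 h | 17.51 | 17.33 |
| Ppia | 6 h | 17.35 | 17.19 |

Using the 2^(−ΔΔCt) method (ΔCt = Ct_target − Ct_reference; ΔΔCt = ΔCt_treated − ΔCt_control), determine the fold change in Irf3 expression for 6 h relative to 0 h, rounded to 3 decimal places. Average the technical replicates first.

Mean Ct: Irf3 0 h 31.710; Irf3 6 h 33.710; Ppia 0 h 17.420; Ppia 6 h 17.270
ΔCt(0 h) = 31.710 − 17.420 = 14.290
ΔCt(6 h) = 33.710 − 17.270 = 16.440
ΔΔCt = 16.440 − 14.290 = 2.150
Fold change = 2^(−2.150) = 0.2253

0.225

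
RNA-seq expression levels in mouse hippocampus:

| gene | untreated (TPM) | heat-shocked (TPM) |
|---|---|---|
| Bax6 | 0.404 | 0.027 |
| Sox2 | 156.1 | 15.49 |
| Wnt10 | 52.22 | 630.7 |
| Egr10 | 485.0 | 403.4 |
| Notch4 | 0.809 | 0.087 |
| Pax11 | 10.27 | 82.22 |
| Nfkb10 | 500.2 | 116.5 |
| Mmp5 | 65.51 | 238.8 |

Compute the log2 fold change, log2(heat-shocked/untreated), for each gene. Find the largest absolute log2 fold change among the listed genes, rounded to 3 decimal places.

log2(0.027/0.404) = -3.903  (Bax6)
log2(15.49/156.1) = -3.333  (Sox2)
log2(630.7/52.22) = 3.594  (Wnt10)
log2(403.4/485.0) = -0.266  (Egr10)
log2(0.087/0.809) = -3.217  (Notch4)
log2(82.22/10.27) = 3.001  (Pax11)
log2(116.5/500.2) = -2.102  (Nfkb10)
log2(238.8/65.51) = 1.866  (Mmp5)
The largest magnitude belongs to Bax6.

3.903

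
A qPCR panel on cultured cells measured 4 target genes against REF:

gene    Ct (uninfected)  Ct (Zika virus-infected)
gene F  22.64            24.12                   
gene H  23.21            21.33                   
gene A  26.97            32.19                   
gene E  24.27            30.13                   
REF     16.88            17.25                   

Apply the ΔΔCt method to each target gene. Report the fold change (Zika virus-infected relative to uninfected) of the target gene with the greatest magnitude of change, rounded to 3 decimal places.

gene F: ΔΔCt = (24.12−17.25) − (22.64−16.88) = 6.87 − 5.76 = 1.11; fold change = 2^-1.11 = 0.463
gene H: ΔΔCt = (21.33−17.25) − (23.21−16.88) = 4.08 − 6.33 = -2.25; fold change = 2^2.25 = 4.757
gene A: ΔΔCt = (32.19−17.25) − (26.97−16.88) = 14.94 − 10.09 = 4.85; fold change = 2^-4.85 = 0.035
gene E: ΔΔCt = (30.13−17.25) − (24.27−16.88) = 12.88 − 7.39 = 5.49; fold change = 2^-5.49 = 0.022
gene E has the largest |ΔΔCt| = 5.49.

0.022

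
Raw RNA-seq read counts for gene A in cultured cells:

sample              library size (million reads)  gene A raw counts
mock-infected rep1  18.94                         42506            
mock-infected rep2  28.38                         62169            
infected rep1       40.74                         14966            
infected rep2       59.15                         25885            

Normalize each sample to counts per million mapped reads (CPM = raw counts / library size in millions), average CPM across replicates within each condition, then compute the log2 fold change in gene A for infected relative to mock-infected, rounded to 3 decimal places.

CPM(mock-infected rep1) = 42506 / 18.94 = 2244.2450
CPM(mock-infected rep2) = 62169 / 28.38 = 2190.5920
CPM(infected rep1) = 14966 / 40.74 = 367.3540
CPM(infected rep2) = 25885 / 59.15 = 437.6162
mean CPM(mock-infected) = 2217.4185; mean CPM(infected) = 402.4851
Fold change = 402.4851 / 2217.4185 = 0.18151
log2(0.18151) = -2.4619

-2.462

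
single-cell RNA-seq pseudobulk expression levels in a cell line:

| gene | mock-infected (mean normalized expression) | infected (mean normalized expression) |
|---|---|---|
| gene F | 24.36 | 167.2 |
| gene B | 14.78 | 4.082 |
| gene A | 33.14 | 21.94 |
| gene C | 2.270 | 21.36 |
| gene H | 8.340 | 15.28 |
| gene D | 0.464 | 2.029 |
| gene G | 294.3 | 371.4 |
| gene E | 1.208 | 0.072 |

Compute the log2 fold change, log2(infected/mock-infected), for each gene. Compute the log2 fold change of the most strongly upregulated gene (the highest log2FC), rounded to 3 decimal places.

log2(167.2/24.36) = 2.779  (gene F)
log2(4.082/14.78) = -1.856  (gene B)
log2(21.94/33.14) = -0.595  (gene A)
log2(21.36/2.270) = 3.234  (gene C)
log2(15.28/8.340) = 0.874  (gene H)
log2(2.029/0.464) = 2.129  (gene D)
log2(371.4/294.3) = 0.336  (gene G)
log2(0.072/1.208) = -4.068  (gene E)
gene C is most strongly upregulated.

3.234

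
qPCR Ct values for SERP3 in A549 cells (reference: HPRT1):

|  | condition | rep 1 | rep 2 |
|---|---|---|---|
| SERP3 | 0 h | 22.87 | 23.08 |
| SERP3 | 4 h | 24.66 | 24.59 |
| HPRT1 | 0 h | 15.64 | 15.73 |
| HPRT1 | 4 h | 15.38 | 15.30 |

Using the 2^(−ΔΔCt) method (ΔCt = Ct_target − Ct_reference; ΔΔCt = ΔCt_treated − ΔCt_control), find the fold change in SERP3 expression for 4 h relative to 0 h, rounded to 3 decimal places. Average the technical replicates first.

Mean Ct: SERP3 0 h 22.975; SERP3 4 h 24.625; HPRT1 0 h 15.685; HPRT1 4 h 15.340
ΔCt(0 h) = 22.975 − 15.685 = 7.290
ΔCt(4 h) = 24.625 − 15.340 = 9.285
ΔΔCt = 9.285 − 7.290 = 1.995
Fold change = 2^(−1.995) = 0.2509

0.251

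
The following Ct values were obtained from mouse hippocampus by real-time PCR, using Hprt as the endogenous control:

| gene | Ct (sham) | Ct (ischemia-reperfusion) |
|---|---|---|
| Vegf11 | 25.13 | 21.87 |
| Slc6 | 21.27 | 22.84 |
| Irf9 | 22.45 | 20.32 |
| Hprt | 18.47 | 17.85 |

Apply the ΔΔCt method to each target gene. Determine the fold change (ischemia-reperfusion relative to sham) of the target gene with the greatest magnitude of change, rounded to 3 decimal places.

Vegf11: ΔΔCt = (21.87−17.85) − (25.13−18.47) = 4.02 − 6.66 = -2.64; fold change = 2^2.64 = 6.233
Slc6: ΔΔCt = (22.84−17.85) − (21.27−18.47) = 4.99 − 2.80 = 2.19; fold change = 2^-2.19 = 0.219
Irf9: ΔΔCt = (20.32−17.85) − (22.45−18.47) = 2.47 − 3.98 = -1.51; fold change = 2^1.51 = 2.848
Vegf11 has the largest |ΔΔCt| = 2.64.

6.233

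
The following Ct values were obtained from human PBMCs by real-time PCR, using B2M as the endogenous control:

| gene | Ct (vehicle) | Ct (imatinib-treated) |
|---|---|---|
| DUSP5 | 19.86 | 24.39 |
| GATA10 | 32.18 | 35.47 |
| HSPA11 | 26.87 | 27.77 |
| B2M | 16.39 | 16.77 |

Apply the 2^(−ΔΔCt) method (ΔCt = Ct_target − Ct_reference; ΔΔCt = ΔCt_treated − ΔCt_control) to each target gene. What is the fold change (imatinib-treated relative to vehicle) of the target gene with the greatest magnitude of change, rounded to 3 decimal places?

DUSP5: ΔΔCt = (24.39−16.77) − (19.86−16.39) = 7.62 − 3.47 = 4.15; fold change = 2^-4.15 = 0.056
GATA10: ΔΔCt = (35.47−16.77) − (32.18−16.39) = 18.70 − 15.79 = 2.91; fold change = 2^-2.91 = 0.133
HSPA11: ΔΔCt = (27.77−16.77) − (26.87−16.39) = 11.00 − 10.48 = 0.52; fold change = 2^-0.52 = 0.697
DUSP5 has the largest |ΔΔCt| = 4.15.

0.056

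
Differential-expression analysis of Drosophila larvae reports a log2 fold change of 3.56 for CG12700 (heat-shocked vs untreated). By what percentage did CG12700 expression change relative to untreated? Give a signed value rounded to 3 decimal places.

1079.415%

Fold change = 2^(3.56) = 11.7942
Percent change = (FC − 1) × 100% = (11.7942 − 1) × 100 = 1079.415%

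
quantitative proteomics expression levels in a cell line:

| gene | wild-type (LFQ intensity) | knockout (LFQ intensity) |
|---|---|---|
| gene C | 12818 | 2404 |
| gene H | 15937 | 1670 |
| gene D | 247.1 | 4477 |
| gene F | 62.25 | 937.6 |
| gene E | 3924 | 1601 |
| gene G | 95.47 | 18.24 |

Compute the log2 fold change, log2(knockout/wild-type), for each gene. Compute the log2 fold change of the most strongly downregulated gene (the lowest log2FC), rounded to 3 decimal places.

-3.254

log2(2404/12818) = -2.415  (gene C)
log2(1670/15937) = -3.254  (gene H)
log2(4477/247.1) = 4.179  (gene D)
log2(937.6/62.25) = 3.913  (gene F)
log2(1601/3924) = -1.293  (gene E)
log2(18.24/95.47) = -2.388  (gene G)
gene H is most strongly downregulated.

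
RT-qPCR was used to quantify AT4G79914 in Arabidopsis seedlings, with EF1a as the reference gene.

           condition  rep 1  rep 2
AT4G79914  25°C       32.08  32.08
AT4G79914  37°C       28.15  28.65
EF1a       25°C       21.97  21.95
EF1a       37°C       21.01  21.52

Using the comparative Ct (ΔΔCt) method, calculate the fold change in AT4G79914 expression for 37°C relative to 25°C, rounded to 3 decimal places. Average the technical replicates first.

7.917

Mean Ct: AT4G79914 25°C 32.080; AT4G79914 37°C 28.400; EF1a 25°C 21.960; EF1a 37°C 21.265
ΔCt(25°C) = 32.080 − 21.960 = 10.120
ΔCt(37°C) = 28.400 − 21.265 = 7.135
ΔΔCt = 7.135 − 10.120 = -2.985
Fold change = 2^(−(-2.985)) = 2^2.985 = 7.9173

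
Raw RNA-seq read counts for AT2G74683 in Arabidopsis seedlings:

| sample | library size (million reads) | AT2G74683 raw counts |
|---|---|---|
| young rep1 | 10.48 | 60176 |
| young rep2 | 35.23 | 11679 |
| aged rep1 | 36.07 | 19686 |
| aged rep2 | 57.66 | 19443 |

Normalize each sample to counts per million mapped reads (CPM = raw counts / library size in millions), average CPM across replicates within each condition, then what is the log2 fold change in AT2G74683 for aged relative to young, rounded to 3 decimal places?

-2.782

CPM(young rep1) = 60176 / 10.48 = 5741.9847
CPM(young rep2) = 11679 / 35.23 = 331.5072
CPM(aged rep1) = 19686 / 36.07 = 545.7721
CPM(aged rep2) = 19443 / 57.66 = 337.2008
mean CPM(young) = 3036.7460; mean CPM(aged) = 441.4865
Fold change = 441.4865 / 3036.7460 = 0.14538
log2(0.14538) = -2.7821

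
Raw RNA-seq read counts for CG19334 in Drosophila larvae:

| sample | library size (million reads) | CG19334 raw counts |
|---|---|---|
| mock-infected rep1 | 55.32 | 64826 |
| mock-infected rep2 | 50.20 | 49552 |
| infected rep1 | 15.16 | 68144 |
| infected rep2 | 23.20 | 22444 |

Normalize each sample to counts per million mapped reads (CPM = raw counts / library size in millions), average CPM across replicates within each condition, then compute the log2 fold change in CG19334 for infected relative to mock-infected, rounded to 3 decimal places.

1.339

CPM(mock-infected rep1) = 64826 / 55.32 = 1171.8366
CPM(mock-infected rep2) = 49552 / 50.20 = 987.0916
CPM(infected rep1) = 68144 / 15.16 = 4494.9868
CPM(infected rep2) = 22444 / 23.20 = 967.4138
mean CPM(mock-infected) = 1079.4641; mean CPM(infected) = 2731.2003
Fold change = 2731.2003 / 1079.4641 = 2.53014
log2(2.53014) = 1.3392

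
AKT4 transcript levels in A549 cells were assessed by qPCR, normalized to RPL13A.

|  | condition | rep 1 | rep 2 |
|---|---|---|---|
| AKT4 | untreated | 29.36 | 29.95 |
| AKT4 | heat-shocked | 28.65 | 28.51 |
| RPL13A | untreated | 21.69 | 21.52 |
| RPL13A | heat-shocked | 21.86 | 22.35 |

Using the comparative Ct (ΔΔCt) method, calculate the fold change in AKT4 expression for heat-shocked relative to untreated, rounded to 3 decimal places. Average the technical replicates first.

2.979

Mean Ct: AKT4 untreated 29.655; AKT4 heat-shocked 28.580; RPL13A untreated 21.605; RPL13A heat-shocked 22.105
ΔCt(untreated) = 29.655 − 21.605 = 8.050
ΔCt(heat-shocked) = 28.580 − 22.105 = 6.475
ΔΔCt = 6.475 − 8.050 = -1.575
Fold change = 2^(−(-1.575)) = 2^1.575 = 2.9794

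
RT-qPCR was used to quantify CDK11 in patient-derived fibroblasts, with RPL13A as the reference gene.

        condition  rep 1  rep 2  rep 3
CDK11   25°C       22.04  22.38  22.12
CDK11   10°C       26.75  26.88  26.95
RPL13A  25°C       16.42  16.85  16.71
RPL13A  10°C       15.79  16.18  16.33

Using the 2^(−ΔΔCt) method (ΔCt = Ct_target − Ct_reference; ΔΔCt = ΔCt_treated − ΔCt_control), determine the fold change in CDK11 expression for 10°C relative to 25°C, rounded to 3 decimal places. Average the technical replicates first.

0.026

Mean Ct: CDK11 25°C 22.180; CDK11 10°C 26.860; RPL13A 25°C 16.660; RPL13A 10°C 16.100
ΔCt(25°C) = 22.180 − 16.660 = 5.520
ΔCt(10°C) = 26.860 − 16.100 = 10.760
ΔΔCt = 10.760 − 5.520 = 5.240
Fold change = 2^(−5.240) = 0.0265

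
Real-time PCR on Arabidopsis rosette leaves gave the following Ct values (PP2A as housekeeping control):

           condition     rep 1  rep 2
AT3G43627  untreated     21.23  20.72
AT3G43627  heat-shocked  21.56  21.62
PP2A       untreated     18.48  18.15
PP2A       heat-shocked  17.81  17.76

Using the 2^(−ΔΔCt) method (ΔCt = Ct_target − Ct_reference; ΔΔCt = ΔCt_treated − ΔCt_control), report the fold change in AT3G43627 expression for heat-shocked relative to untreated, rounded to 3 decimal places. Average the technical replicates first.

Mean Ct: AT3G43627 untreated 20.975; AT3G43627 heat-shocked 21.590; PP2A untreated 18.315; PP2A heat-shocked 17.785
ΔCt(untreated) = 20.975 − 18.315 = 2.660
ΔCt(heat-shocked) = 21.590 − 17.785 = 3.805
ΔΔCt = 3.805 − 2.660 = 1.145
Fold change = 2^(−1.145) = 0.4522

0.452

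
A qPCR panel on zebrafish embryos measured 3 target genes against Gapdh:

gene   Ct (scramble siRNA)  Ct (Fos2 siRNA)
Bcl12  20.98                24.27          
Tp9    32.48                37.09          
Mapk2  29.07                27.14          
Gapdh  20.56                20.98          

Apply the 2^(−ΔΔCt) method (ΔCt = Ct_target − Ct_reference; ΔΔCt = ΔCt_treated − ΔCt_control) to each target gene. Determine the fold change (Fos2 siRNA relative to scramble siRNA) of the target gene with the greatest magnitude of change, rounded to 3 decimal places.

Bcl12: ΔΔCt = (24.27−20.98) − (20.98−20.56) = 3.29 − 0.42 = 2.87; fold change = 2^-2.87 = 0.137
Tp9: ΔΔCt = (37.09−20.98) − (32.48−20.56) = 16.11 − 11.92 = 4.19; fold change = 2^-4.19 = 0.055
Mapk2: ΔΔCt = (27.14−20.98) − (29.07−20.56) = 6.16 − 8.51 = -2.35; fold change = 2^2.35 = 5.098
Tp9 has the largest |ΔΔCt| = 4.19.

0.055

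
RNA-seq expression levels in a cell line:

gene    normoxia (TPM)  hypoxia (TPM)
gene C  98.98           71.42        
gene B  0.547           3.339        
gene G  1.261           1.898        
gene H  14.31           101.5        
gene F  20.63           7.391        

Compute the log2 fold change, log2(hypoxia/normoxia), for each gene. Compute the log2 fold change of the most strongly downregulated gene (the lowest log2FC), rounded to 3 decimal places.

log2(71.42/98.98) = -0.471  (gene C)
log2(3.339/0.547) = 2.610  (gene B)
log2(1.898/1.261) = 0.590  (gene G)
log2(101.5/14.31) = 2.826  (gene H)
log2(7.391/20.63) = -1.481  (gene F)
gene F is most strongly downregulated.

-1.481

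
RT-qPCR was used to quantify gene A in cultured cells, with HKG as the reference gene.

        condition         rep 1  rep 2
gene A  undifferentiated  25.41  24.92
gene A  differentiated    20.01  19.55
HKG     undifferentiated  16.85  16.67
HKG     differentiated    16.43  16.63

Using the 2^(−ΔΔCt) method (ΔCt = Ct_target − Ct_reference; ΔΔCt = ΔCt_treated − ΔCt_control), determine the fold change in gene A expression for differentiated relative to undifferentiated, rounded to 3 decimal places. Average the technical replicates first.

35.629

Mean Ct: gene A undifferentiated 25.165; gene A differentiated 19.780; HKG undifferentiated 16.760; HKG differentiated 16.530
ΔCt(undifferentiated) = 25.165 − 16.760 = 8.405
ΔCt(differentiated) = 19.780 − 16.530 = 3.250
ΔΔCt = 3.250 − 8.405 = -5.155
Fold change = 2^(−(-5.155)) = 2^5.155 = 35.6295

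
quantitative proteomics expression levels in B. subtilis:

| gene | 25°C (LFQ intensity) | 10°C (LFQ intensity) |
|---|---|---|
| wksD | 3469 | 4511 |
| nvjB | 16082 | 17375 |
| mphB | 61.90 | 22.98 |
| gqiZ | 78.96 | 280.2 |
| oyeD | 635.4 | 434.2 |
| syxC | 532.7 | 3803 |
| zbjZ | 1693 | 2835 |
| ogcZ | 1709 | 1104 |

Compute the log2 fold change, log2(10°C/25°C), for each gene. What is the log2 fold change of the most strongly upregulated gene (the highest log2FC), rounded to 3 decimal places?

log2(4511/3469) = 0.379  (wksD)
log2(17375/16082) = 0.112  (nvjB)
log2(22.98/61.90) = -1.430  (mphB)
log2(280.2/78.96) = 1.827  (gqiZ)
log2(434.2/635.4) = -0.549  (oyeD)
log2(3803/532.7) = 2.836  (syxC)
log2(2835/1693) = 0.744  (zbjZ)
log2(1104/1709) = -0.630  (ogcZ)
syxC is most strongly upregulated.

2.836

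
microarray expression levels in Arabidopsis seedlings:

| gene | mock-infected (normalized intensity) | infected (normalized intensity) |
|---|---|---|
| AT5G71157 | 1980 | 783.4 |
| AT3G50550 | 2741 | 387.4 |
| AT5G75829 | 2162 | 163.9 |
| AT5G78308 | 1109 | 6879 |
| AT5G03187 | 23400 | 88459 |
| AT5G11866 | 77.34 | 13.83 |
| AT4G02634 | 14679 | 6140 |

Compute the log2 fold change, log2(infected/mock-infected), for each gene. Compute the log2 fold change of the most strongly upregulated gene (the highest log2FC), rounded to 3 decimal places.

log2(783.4/1980) = -1.338  (AT5G71157)
log2(387.4/2741) = -2.823  (AT3G50550)
log2(163.9/2162) = -3.721  (AT5G75829)
log2(6879/1109) = 2.633  (AT5G78308)
log2(88459/23400) = 1.919  (AT5G03187)
log2(13.83/77.34) = -2.483  (AT5G11866)
log2(6140/14679) = -1.257  (AT4G02634)
AT5G78308 is most strongly upregulated.

2.633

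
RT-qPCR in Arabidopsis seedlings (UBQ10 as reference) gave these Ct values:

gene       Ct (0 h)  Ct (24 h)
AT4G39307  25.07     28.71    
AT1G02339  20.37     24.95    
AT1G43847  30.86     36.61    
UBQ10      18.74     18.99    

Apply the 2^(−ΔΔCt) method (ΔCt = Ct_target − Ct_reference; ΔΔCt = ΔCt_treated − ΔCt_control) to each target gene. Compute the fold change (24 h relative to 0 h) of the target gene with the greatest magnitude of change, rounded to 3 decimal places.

AT4G39307: ΔΔCt = (28.71−18.99) − (25.07−18.74) = 9.72 − 6.33 = 3.39; fold change = 2^-3.39 = 0.095
AT1G02339: ΔΔCt = (24.95−18.99) − (20.37−18.74) = 5.96 − 1.63 = 4.33; fold change = 2^-4.33 = 0.050
AT1G43847: ΔΔCt = (36.61−18.99) − (30.86−18.74) = 17.62 − 12.12 = 5.50; fold change = 2^-5.50 = 0.022
AT1G43847 has the largest |ΔΔCt| = 5.50.

0.022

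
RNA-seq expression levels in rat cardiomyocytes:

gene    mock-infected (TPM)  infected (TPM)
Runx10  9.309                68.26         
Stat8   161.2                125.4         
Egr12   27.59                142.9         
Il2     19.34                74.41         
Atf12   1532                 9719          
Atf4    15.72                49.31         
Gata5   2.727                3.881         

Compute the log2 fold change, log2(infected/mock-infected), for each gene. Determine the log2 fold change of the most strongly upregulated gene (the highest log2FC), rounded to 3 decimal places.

log2(68.26/9.309) = 2.874  (Runx10)
log2(125.4/161.2) = -0.362  (Stat8)
log2(142.9/27.59) = 2.373  (Egr12)
log2(74.41/19.34) = 1.944  (Il2)
log2(9719/1532) = 2.665  (Atf12)
log2(49.31/15.72) = 1.649  (Atf4)
log2(3.881/2.727) = 0.509  (Gata5)
Runx10 is most strongly upregulated.

2.874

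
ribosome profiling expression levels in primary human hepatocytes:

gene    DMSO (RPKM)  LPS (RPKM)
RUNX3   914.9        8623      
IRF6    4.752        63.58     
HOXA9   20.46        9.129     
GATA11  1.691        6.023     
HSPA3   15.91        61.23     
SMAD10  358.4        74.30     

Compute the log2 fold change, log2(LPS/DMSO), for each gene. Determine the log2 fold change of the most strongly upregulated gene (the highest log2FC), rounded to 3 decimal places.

log2(8623/914.9) = 3.237  (RUNX3)
log2(63.58/4.752) = 3.742  (IRF6)
log2(9.129/20.46) = -1.164  (HOXA9)
log2(6.023/1.691) = 1.833  (GATA11)
log2(61.23/15.91) = 1.944  (HSPA3)
log2(74.30/358.4) = -2.270  (SMAD10)
IRF6 is most strongly upregulated.

3.742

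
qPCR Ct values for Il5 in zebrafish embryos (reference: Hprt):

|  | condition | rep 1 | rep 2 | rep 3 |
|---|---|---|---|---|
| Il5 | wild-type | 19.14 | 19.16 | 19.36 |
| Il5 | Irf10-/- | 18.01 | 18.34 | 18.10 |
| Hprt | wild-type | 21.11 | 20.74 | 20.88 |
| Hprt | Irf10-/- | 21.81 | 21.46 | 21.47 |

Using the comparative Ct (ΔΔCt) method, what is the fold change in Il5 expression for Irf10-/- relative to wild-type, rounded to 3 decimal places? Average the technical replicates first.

Mean Ct: Il5 wild-type 19.220; Il5 Irf10-/- 18.150; Hprt wild-type 20.910; Hprt Irf10-/- 21.580
ΔCt(wild-type) = 19.220 − 20.910 = -1.690
ΔCt(Irf10-/-) = 18.150 − 21.580 = -3.430
ΔΔCt = -3.430 − (-1.690) = -1.740
Fold change = 2^(−(-1.740)) = 2^1.740 = 3.3404

3.340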